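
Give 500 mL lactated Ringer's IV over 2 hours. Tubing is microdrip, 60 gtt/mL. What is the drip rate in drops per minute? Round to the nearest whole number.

250 gtt/min

500 mL ÷ (2 hr × 60 = 120 min) = 4.166667 mL/min
4.166667 mL/min × 60 gtt/mL = 250 gtt/min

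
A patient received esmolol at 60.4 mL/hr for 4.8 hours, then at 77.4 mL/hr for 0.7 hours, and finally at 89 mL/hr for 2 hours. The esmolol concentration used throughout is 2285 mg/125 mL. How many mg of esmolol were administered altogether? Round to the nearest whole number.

Concentration = 2285 mg ÷ 125 mL = 18.28 mg/mL
Stage 1: 60.4 mL/hr × 4.8 hr = 289.92 mL → 289.92 mL × 18.28 mg/mL = 5299.738 mg
Stage 2: 77.4 mL/hr × 0.7 hr = 54.18 mL → 54.18 mL × 18.28 mg/mL = 990.4104 mg
Stage 3: 89 mL/hr × 2 hr = 178 mL → 178 mL × 18.28 mg/mL = 3253.84 mg
Total = 5299.738 + 990.4104 + 3253.84 = 9543.988 mg

9544 mg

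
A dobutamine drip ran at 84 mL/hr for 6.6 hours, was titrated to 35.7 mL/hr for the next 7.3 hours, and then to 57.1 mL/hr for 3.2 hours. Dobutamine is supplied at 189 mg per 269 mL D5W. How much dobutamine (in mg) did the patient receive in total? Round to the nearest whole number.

Concentration = 189 mg ÷ 269 mL = 0.7026022 mg/mL
Stage 1: 84 mL/hr × 6.6 hr = 554.4 mL → 554.4 mL × 0.7026022 mg/mL = 389.5227 mg
Stage 2: 35.7 mL/hr × 7.3 hr = 260.61 mL → 260.61 mL × 0.7026022 mg/mL = 183.1052 mg
Stage 3: 57.1 mL/hr × 3.2 hr = 182.72 mL → 182.72 mL × 0.7026022 mg/mL = 128.3795 mg
Total = 389.5227 + 183.1052 + 128.3795 = 701.0073 mg

701 mg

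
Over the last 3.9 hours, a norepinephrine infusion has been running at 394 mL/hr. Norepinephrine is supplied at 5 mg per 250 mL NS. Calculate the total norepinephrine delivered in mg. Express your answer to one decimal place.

30.7 mg

Concentration = 5 mg ÷ 250 mL = 0.02 mg/mL = 20 mcg/mL
Drug rate = 394 mL/hr × 20 mcg/mL = 7880 mcg/hr
Total = 7880 mcg/hr × 3.9 hr = 30732 mcg = 30.732 mg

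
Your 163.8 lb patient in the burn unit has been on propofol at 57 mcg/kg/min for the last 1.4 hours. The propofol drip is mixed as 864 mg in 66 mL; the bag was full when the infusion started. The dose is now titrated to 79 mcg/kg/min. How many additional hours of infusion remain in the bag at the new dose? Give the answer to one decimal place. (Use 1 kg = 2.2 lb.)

Initial rate:
Weight = 163.8 lb ÷ 2.2 lb/kg = 74.45455 kg
Dose = 57 mcg/kg/min × 74.45455 kg = 4243.909 mcg/min
4243.909 mcg/min × 60 min/hr = 254634.5 mcg/hr
Concentration = 864 mg ÷ 66 mL = 13.09091 mg/mL = 13090.91 mcg/mL
Rate = 254634.5 mcg/hr ÷ 13090.91 mcg/mL = 19.45125 mL/hr
Volume infused so far = 19.45125 mL/hr × 1.4 hr = 27.23175 mL
Volume remaining = 66 − 27.23175 = 38.76825 mL
New rate:
Dose = 79 mcg/kg/min × 74.45455 kg = 5881.909 mcg/min
5881.909 mcg/min × 60 min/hr = 352914.5 mcg/hr
Rate = 352914.5 mcg/hr ÷ 13090.91 mcg/mL = 26.95875 mL/hr
Time remaining = 38.76825 mL ÷ 26.95875 mL/hr = 1.438058 hr

1.4 hours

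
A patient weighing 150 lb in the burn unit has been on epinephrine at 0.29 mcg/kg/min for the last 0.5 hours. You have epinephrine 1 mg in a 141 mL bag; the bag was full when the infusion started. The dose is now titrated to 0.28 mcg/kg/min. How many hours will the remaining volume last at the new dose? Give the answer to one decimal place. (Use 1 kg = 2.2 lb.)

0.4 hours

Initial rate:
Weight = 150 lb ÷ 2.2 lb/kg = 68.18182 kg
Dose = 0.29 mcg/kg/min × 68.18182 kg = 19.77273 mcg/min
19.77273 mcg/min × 60 min/hr = 1186.364 mcg/hr
Concentration = 1 mg ÷ 141 mL = 0.007092199 mg/mL = 7.092199 mcg/mL
Rate = 1186.364 mcg/hr ÷ 7.092199 mcg/mL = 167.2773 mL/hr
Volume infused so far = 167.2773 mL/hr × 0.5 hr = 83.63864 mL
Volume remaining = 141 − 83.63864 = 57.36136 mL
New rate:
Dose = 0.28 mcg/kg/min × 68.18182 kg = 19.09091 mcg/min
19.09091 mcg/min × 60 min/hr = 1145.455 mcg/hr
Rate = 1145.455 mcg/hr ÷ 7.092199 mcg/mL = 161.5091 mL/hr
Time remaining = 57.36136 mL ÷ 161.5091 mL/hr = 0.3551587 hr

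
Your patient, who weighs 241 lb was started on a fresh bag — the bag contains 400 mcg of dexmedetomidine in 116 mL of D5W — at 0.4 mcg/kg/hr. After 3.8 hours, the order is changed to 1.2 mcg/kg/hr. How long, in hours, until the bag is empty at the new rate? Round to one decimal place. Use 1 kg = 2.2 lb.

Initial rate:
Weight = 241 lb ÷ 2.2 lb/kg = 109.5455 kg
Dose = 0.4 mcg/kg/hr × 109.5455 kg = 43.81818 mcg/hr
Concentration = 400 mcg ÷ 116 mL = 3.448276 mcg/mL
Rate = 43.81818 mcg/hr ÷ 3.448276 mcg/mL = 12.70727 mL/hr
Volume infused so far = 12.70727 mL/hr × 3.8 hr = 48.28764 mL
Volume remaining = 116 − 48.28764 = 67.71236 mL
New rate:
Dose = 1.2 mcg/kg/hr × 109.5455 kg = 131.4545 mcg/hr
Rate = 131.4545 mcg/hr ÷ 3.448276 mcg/mL = 38.12182 mL/hr
Time remaining = 67.71236 mL ÷ 38.12182 mL/hr = 1.77621 hr

1.8 hours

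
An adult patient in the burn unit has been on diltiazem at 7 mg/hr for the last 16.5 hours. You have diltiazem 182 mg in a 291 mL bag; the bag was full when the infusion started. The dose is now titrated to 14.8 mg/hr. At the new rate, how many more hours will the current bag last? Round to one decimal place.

4.5 hours

Initial rate:
Concentration = 182 mg ÷ 291 mL = 0.6254296 mg/mL
Rate = 7 mg/hr ÷ 0.6254296 mg/mL = 11.19231 mL/hr
Volume infused so far = 11.19231 mL/hr × 16.5 hr = 184.6731 mL
Volume remaining = 291 − 184.6731 = 106.3269 mL
New rate:
Rate = 14.8 mg/hr ÷ 0.6254296 mg/mL = 23.66374 mL/hr
Time remaining = 106.3269 mL ÷ 23.66374 mL/hr = 4.493243 hr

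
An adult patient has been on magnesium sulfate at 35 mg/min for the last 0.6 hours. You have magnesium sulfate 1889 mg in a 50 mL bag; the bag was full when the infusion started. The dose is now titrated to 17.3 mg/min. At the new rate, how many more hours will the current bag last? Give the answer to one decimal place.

Initial rate:
35 mg/min × 60 min/hr = 2100 mg/hr
Concentration = 1889 mg ÷ 50 mL = 37.78 mg/mL
Rate = 2100 mg/hr ÷ 37.78 mg/mL = 55.58497 mL/hr
Volume infused so far = 55.58497 mL/hr × 0.6 hr = 33.35098 mL
Volume remaining = 50 − 33.35098 = 16.64902 mL
New rate:
17.3 mg/min × 60 min/hr = 1038 mg/hr
Rate = 1038 mg/hr ÷ 37.78 mg/mL = 27.47485 mL/hr
Time remaining = 16.64902 mL ÷ 27.47485 mL/hr = 0.605973 hr

0.6 hours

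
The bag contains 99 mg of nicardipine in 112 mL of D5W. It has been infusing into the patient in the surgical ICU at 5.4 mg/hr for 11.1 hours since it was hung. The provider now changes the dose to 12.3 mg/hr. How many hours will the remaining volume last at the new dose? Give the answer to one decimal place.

Initial rate:
Concentration = 99 mg ÷ 112 mL = 0.8839286 mg/mL
Rate = 5.4 mg/hr ÷ 0.8839286 mg/mL = 6.109091 mL/hr
Volume infused so far = 6.109091 mL/hr × 11.1 hr = 67.81091 mL
Volume remaining = 112 − 67.81091 = 44.18909 mL
New rate:
Rate = 12.3 mg/hr ÷ 0.8839286 mg/mL = 13.91515 mL/hr
Time remaining = 44.18909 mL ÷ 13.91515 mL/hr = 3.17561 hr

3.2 hours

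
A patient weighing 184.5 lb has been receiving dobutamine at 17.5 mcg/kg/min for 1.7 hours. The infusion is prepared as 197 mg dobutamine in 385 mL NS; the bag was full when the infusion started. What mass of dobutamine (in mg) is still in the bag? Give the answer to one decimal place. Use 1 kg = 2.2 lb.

Weight = 184.5 lb ÷ 2.2 lb/kg = 83.86364 kg
Dose = 17.5 mcg/kg/min × 83.86364 kg = 1467.614 mcg/min
1467.614 mcg/min × 60 min/hr = 88056.82 mcg/hr
Concentration = 197 mg ÷ 385 mL = 0.5116883 mg/mL = 511.6883 mcg/mL
Rate = 88056.82 mcg/hr ÷ 511.6883 mcg/mL = 172.0907 mL/hr
Volume infused = 172.0907 mL/hr × 1.7 hr = 292.5543 mL
Volume remaining = 385 − 292.5543 = 92.44575 mL
Drug remaining = 92.44575 mL × 511.6883 mcg/mL = 47303.41 mcg = 47.30341 mg

47.3 mg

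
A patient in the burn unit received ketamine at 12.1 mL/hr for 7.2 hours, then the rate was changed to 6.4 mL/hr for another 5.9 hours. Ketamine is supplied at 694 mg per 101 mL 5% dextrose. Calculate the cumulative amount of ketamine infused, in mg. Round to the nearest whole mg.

Concentration = 694 mg ÷ 101 mL = 6.871287 mg/mL
Stage 1: 12.1 mL/hr × 7.2 hr = 87.12 mL → 87.12 mL × 6.871287 mg/mL = 598.6265 mg
Stage 2: 6.4 mL/hr × 5.9 hr = 37.76 mL → 37.76 mL × 6.871287 mg/mL = 259.4598 mg
Total = 598.6265 + 259.4598 = 858.0863 mg

858 mg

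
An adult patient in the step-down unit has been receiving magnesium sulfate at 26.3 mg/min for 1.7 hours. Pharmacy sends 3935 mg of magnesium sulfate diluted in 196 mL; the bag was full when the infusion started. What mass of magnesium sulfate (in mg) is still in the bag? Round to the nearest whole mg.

1252 mg

26.3 mg/min × 60 min/hr = 1578 mg/hr
Concentration = 3935 mg ÷ 196 mL = 20.07653 mg/mL
Rate = 1578 mg/hr ÷ 20.07653 mg/mL = 78.59924 mL/hr
Volume infused = 78.59924 mL/hr × 1.7 hr = 133.6187 mL
Volume remaining = 196 − 133.6187 = 62.3813 mL
Drug remaining = 62.3813 mL × 20.07653 mg/mL = 1252.4 mg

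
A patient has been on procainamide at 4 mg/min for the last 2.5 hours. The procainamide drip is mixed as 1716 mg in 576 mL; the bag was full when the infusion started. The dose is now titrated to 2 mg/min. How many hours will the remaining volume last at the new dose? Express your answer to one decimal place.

9.3 hours

Initial rate:
4 mg/min × 60 min/hr = 240 mg/hr
Concentration = 1716 mg ÷ 576 mL = 2.979167 mg/mL
Rate = 240 mg/hr ÷ 2.979167 mg/mL = 80.55944 mL/hr
Volume infused so far = 80.55944 mL/hr × 2.5 hr = 201.3986 mL
Volume remaining = 576 − 201.3986 = 374.6014 mL
New rate:
2 mg/min × 60 min/hr = 120 mg/hr
Rate = 120 mg/hr ÷ 2.979167 mg/mL = 40.27972 mL/hr
Time remaining = 374.6014 mL ÷ 40.27972 mL/hr = 9.3 hr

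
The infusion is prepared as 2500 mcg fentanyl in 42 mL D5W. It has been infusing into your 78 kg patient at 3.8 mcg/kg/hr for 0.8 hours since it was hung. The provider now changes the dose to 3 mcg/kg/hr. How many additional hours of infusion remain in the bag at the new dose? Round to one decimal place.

9.7 hours

Initial rate:
Dose = 3.8 mcg/kg/hr × 78 kg = 296.4 mcg/hr
Concentration = 2500 mcg ÷ 42 mL = 59.52381 mcg/mL
Rate = 296.4 mcg/hr ÷ 59.52381 mcg/mL = 4.97952 mL/hr
Volume infused so far = 4.97952 mL/hr × 0.8 hr = 3.983616 mL
Volume remaining = 42 − 3.983616 = 38.01638 mL
New rate:
Dose = 3 mcg/kg/hr × 78 kg = 234 mcg/hr
Rate = 234 mcg/hr ÷ 59.52381 mcg/mL = 3.9312 mL/hr
Time remaining = 38.01638 mL ÷ 3.9312 mL/hr = 9.670427 hr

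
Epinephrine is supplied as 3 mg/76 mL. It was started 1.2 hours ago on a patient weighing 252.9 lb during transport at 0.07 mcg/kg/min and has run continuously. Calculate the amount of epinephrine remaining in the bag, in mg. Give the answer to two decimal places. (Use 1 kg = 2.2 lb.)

Weight = 252.9 lb ÷ 2.2 lb/kg = 114.9545 kg
Dose = 0.07 mcg/kg/min × 114.9545 kg = 8.046818 mcg/min
8.046818 mcg/min × 60 min/hr = 482.8091 mcg/hr
Concentration = 3 mg ÷ 76 mL = 0.03947368 mg/mL = 39.47368 mcg/mL
Rate = 482.8091 mcg/hr ÷ 39.47368 mcg/mL = 12.23116 mL/hr
Volume infused = 12.23116 mL/hr × 1.2 hr = 14.6774 mL
Volume remaining = 76 − 14.6774 = 61.3226 mL
Drug remaining = 61.3226 mL × 39.47368 mcg/mL = 2420.629 mcg = 2.420629 mg

2.42 mg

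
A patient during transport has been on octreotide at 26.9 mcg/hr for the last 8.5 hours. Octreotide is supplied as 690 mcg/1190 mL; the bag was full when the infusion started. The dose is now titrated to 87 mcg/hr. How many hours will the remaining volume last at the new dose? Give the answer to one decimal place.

Initial rate:
Concentration = 690 mcg ÷ 1190 mL = 0.5798319 mcg/mL
Rate = 26.9 mcg/hr ÷ 0.5798319 mcg/mL = 46.39275 mL/hr
Volume infused so far = 46.39275 mL/hr × 8.5 hr = 394.3384 mL
Volume remaining = 1190 − 394.3384 = 795.6616 mL
New rate:
Rate = 87 mcg/hr ÷ 0.5798319 mcg/mL = 150.0435 mL/hr
Time remaining = 795.6616 mL ÷ 150.0435 mL/hr = 5.302874 hr

5.3 hours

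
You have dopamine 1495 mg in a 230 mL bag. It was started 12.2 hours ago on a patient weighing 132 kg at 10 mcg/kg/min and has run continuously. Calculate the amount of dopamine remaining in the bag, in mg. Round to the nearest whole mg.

529 mg

Dose = 10 mcg/kg/min × 132 kg = 1320 mcg/min
1320 mcg/min × 60 min/hr = 79200 mcg/hr
Concentration = 1495 mg ÷ 230 mL = 6.5 mg/mL = 6500 mcg/mL
Rate = 79200 mcg/hr ÷ 6500 mcg/mL = 12.18462 mL/hr
Volume infused = 12.18462 mL/hr × 12.2 hr = 148.6523 mL
Volume remaining = 230 − 148.6523 = 81.34769 mL
Drug remaining = 81.34769 mL × 6500 mcg/mL = 528760 mcg = 528.76 mg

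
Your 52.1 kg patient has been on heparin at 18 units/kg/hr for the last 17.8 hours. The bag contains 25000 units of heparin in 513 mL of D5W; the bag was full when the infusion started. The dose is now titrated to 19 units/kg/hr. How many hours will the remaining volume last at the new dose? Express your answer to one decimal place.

8.4 hours

Initial rate:
Dose = 18 units/kg/hr × 52.1 kg = 937.8 units/hr
Concentration = 25000 units ÷ 513 mL = 48.73294 units/mL
Rate = 937.8 units/hr ÷ 48.73294 units/mL = 19.24366 mL/hr
Volume infused so far = 19.24366 mL/hr × 17.8 hr = 342.5371 mL
Volume remaining = 513 − 342.5371 = 170.4629 mL
New rate:
Dose = 19 units/kg/hr × 52.1 kg = 989.9 units/hr
Rate = 989.9 units/hr ÷ 48.73294 units/mL = 20.31275 mL/hr
Time remaining = 170.4629 mL ÷ 20.31275 mL/hr = 8.391918 hr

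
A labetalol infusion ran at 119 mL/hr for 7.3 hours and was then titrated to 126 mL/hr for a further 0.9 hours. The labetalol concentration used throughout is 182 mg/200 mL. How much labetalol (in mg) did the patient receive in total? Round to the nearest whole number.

Concentration = 182 mg ÷ 200 mL = 0.91 mg/mL
Stage 1: 119 mL/hr × 7.3 hr = 868.7 mL → 868.7 mL × 0.91 mg/mL = 790.517 mg
Stage 2: 126 mL/hr × 0.9 hr = 113.4 mL → 113.4 mL × 0.91 mg/mL = 103.194 mg
Total = 790.517 + 103.194 = 893.711 mg

894 mg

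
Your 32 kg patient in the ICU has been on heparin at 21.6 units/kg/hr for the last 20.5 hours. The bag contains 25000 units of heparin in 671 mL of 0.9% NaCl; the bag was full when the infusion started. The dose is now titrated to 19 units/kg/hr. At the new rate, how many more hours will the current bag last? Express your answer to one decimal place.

17.8 hours

Initial rate:
Dose = 21.6 units/kg/hr × 32 kg = 691.2 units/hr
Concentration = 25000 units ÷ 671 mL = 37.25782 units/mL
Rate = 691.2 units/hr ÷ 37.25782 units/mL = 18.55181 mL/hr
Volume infused so far = 18.55181 mL/hr × 20.5 hr = 380.3121 mL
Volume remaining = 671 − 380.3121 = 290.6879 mL
New rate:
Dose = 19 units/kg/hr × 32 kg = 608 units/hr
Rate = 608 units/hr ÷ 37.25782 units/mL = 16.31872 mL/hr
Time remaining = 290.6879 mL ÷ 16.31872 mL/hr = 17.81316 hr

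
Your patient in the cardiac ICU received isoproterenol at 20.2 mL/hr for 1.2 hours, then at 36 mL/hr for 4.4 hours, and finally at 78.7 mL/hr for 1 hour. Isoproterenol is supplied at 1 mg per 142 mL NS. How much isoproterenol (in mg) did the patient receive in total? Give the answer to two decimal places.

1.84 mg

Concentration = 1 mg ÷ 142 mL = 0.007042254 mg/mL
Stage 1: 20.2 mL/hr × 1.2 hr = 24.24 mL → 24.24 mL × 0.007042254 mg/mL = 0.1707042 mg
Stage 2: 36 mL/hr × 4.4 hr = 158.4 mL → 158.4 mL × 0.007042254 mg/mL = 1.115493 mg
Stage 3: 78.7 mL/hr × 1 hr = 78.7 mL → 78.7 mL × 0.007042254 mg/mL = 0.5542254 mg
Total = 0.1707042 + 1.115493 + 0.5542254 = 1.840423 mg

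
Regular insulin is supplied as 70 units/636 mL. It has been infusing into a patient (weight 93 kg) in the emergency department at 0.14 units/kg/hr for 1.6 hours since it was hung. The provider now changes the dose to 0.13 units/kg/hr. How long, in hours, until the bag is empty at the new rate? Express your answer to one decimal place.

Initial rate:
Dose = 0.14 units/kg/hr × 93 kg = 13.02 units/hr
Concentration = 70 units ÷ 636 mL = 0.1100629 units/mL
Rate = 13.02 units/hr ÷ 0.1100629 units/mL = 118.296 mL/hr
Volume infused so far = 118.296 mL/hr × 1.6 hr = 189.2736 mL
Volume remaining = 636 − 189.2736 = 446.7264 mL
New rate:
Dose = 0.13 units/kg/hr × 93 kg = 12.09 units/hr
Rate = 12.09 units/hr ÷ 0.1100629 units/mL = 109.8463 mL/hr
Time remaining = 446.7264 mL ÷ 109.8463 mL/hr = 4.066832 hr

4.1 hours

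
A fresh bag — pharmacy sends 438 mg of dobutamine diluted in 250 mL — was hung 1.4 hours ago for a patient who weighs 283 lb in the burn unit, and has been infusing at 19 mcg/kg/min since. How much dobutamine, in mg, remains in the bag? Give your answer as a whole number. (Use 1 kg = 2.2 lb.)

233 mg

Weight = 283 lb ÷ 2.2 lb/kg = 128.6364 kg
Dose = 19 mcg/kg/min × 128.6364 kg = 2444.091 mcg/min
2444.091 mcg/min × 60 min/hr = 146645.5 mcg/hr
Concentration = 438 mg ÷ 250 mL = 1.752 mg/mL = 1752 mcg/mL
Rate = 146645.5 mcg/hr ÷ 1752 mcg/mL = 83.70174 mL/hr
Volume infused = 83.70174 mL/hr × 1.4 hr = 117.1824 mL
Volume remaining = 250 − 117.1824 = 132.8176 mL
Drug remaining = 132.8176 mL × 1752 mcg/mL = 232696.4 mcg = 232.6964 mg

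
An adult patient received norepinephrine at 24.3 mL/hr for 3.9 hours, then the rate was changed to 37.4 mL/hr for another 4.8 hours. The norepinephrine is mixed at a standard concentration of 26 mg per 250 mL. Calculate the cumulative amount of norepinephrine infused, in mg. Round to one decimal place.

28.5 mg

Concentration = 26 mg ÷ 250 mL = 0.104 mg/mL
Stage 1: 24.3 mL/hr × 3.9 hr = 94.77 mL → 94.77 mL × 0.104 mg/mL = 9.85608 mg
Stage 2: 37.4 mL/hr × 4.8 hr = 179.52 mL → 179.52 mL × 0.104 mg/mL = 18.67008 mg
Total = 9.85608 + 18.67008 = 28.52616 mg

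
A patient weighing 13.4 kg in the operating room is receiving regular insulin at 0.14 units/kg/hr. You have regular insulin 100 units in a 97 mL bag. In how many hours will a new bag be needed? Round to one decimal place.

Dose = 0.14 units/kg/hr × 13.4 kg = 1.876 units/hr
Concentration = 100 units ÷ 97 mL = 1.030928 units/mL
Rate = 1.876 units/hr ÷ 1.030928 units/mL = 1.81972 mL/hr
Duration = 97 mL ÷ 1.81972 mL/hr = 53.3049 hr

53.3 hours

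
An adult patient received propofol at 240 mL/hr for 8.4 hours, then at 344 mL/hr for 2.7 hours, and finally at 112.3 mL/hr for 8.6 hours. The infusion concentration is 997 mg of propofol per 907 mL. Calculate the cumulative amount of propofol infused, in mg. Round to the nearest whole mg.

Concentration = 997 mg ÷ 907 mL = 1.099228 mg/mL
Stage 1: 240 mL/hr × 8.4 hr = 2016 mL → 2016 mL × 1.099228 mg/mL = 2216.044 mg
Stage 2: 344 mL/hr × 2.7 hr = 928.8 mL → 928.8 mL × 1.099228 mg/mL = 1020.963 mg
Stage 3: 112.3 mL/hr × 8.6 hr = 965.78 mL → 965.78 mL × 1.099228 mg/mL = 1061.613 mg
Total = 2216.044 + 1020.963 + 1061.613 = 4298.62 mg

4299 mg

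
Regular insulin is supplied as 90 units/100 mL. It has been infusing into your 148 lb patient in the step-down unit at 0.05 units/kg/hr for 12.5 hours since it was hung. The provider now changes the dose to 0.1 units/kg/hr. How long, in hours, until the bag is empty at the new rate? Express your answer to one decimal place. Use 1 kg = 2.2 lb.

Initial rate:
Weight = 148 lb ÷ 2.2 lb/kg = 67.27273 kg
Dose = 0.05 units/kg/hr × 67.27273 kg = 3.363636 units/hr
Concentration = 90 units ÷ 100 mL = 0.9 units/mL
Rate = 3.363636 units/hr ÷ 0.9 units/mL = 3.737374 mL/hr
Volume infused so far = 3.737374 mL/hr × 12.5 hr = 46.71717 mL
Volume remaining = 100 − 46.71717 = 53.28283 mL
New rate:
Dose = 0.1 units/kg/hr × 67.27273 kg = 6.727273 units/hr
Rate = 6.727273 units/hr ÷ 0.9 units/mL = 7.474747 mL/hr
Time remaining = 53.28283 mL ÷ 7.474747 mL/hr = 7.128378 hr

7.1 hours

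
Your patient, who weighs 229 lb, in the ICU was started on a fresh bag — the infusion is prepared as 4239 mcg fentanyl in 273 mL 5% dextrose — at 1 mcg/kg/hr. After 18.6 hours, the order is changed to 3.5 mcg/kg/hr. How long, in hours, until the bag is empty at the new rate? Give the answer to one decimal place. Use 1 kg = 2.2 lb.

6.3 hours

Initial rate:
Weight = 229 lb ÷ 2.2 lb/kg = 104.0909 kg
Dose = 1 mcg/kg/hr × 104.0909 kg = 104.0909 mcg/hr
Concentration = 4239 mcg ÷ 273 mL = 15.52747 mcg/mL
Rate = 104.0909 mcg/hr ÷ 15.52747 mcg/mL = 6.703661 mL/hr
Volume infused so far = 6.703661 mL/hr × 18.6 hr = 124.6881 mL
Volume remaining = 273 − 124.6881 = 148.3119 mL
New rate:
Dose = 3.5 mcg/kg/hr × 104.0909 kg = 364.3182 mcg/hr
Rate = 364.3182 mcg/hr ÷ 15.52747 mcg/mL = 23.46281 mL/hr
Time remaining = 148.3119 mL ÷ 23.46281 mL/hr = 6.321148 hr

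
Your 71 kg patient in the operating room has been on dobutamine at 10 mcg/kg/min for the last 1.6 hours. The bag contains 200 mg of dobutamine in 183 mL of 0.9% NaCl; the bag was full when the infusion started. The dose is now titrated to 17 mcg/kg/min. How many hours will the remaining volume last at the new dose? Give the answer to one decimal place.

Initial rate:
Dose = 10 mcg/kg/min × 71 kg = 710 mcg/min
710 mcg/min × 60 min/hr = 42600 mcg/hr
Concentration = 200 mg ÷ 183 mL = 1.092896 mg/mL = 1092.896 mcg/mL
Rate = 42600 mcg/hr ÷ 1092.896 mcg/mL = 38.979 mL/hr
Volume infused so far = 38.979 mL/hr × 1.6 hr = 62.3664 mL
Volume remaining = 183 − 62.3664 = 120.6336 mL
New rate:
Dose = 17 mcg/kg/min × 71 kg = 1207 mcg/min
1207 mcg/min × 60 min/hr = 72420 mcg/hr
Rate = 72420 mcg/hr ÷ 1092.896 mcg/mL = 66.2643 mL/hr
Time remaining = 120.6336 mL ÷ 66.2643 mL/hr = 1.820492 hr

1.8 hours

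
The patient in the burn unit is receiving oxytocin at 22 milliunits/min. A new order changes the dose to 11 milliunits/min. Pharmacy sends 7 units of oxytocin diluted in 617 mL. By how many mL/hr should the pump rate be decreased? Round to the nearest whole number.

At the current dose:
22 milliunits/min × 60 min/hr = 1320 milliunits/hr
Concentration = 7 units ÷ 617 mL = 0.01134522 units/mL = 11.34522 milliunits/mL
Rate = 1320 milliunits/hr ÷ 11.34522 milliunits/mL = 116.3486 mL/hr
At the new dose:
11 milliunits/min × 60 min/hr = 660 milliunits/hr
Rate = 660 milliunits/hr ÷ 11.34522 milliunits/mL = 58.17429 mL/hr
Change = 58.17429 − 116.3486 = -58.17429 mL/hr → 58.17429 mL/hr decrease

58 mL/hr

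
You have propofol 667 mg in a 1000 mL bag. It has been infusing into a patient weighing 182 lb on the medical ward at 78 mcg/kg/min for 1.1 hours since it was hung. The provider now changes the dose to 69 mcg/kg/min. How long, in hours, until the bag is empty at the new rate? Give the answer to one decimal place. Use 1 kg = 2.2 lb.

0.7 hours

Initial rate:
Weight = 182 lb ÷ 2.2 lb/kg = 82.72727 kg
Dose = 78 mcg/kg/min × 82.72727 kg = 6452.727 mcg/min
6452.727 mcg/min × 60 min/hr = 387163.6 mcg/hr
Concentration = 667 mg ÷ 1000 mL = 0.667 mg/mL = 667 mcg/mL
Rate = 387163.6 mcg/hr ÷ 667 mcg/mL = 580.4552 mL/hr
Volume infused so far = 580.4552 mL/hr × 1.1 hr = 638.5007 mL
Volume remaining = 1000 − 638.5007 = 361.4993 mL
New rate:
Dose = 69 mcg/kg/min × 82.72727 kg = 5708.182 mcg/min
5708.182 mcg/min × 60 min/hr = 342490.9 mcg/hr
Rate = 342490.9 mcg/hr ÷ 667 mcg/mL = 513.4796 mL/hr
Time remaining = 361.4993 mL ÷ 513.4796 mL/hr = 0.7040187 hr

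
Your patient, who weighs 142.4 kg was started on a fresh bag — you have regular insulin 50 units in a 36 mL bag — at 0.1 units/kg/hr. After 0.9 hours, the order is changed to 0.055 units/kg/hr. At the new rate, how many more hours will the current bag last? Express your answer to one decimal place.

4.7 hours

Initial rate:
Dose = 0.1 units/kg/hr × 142.4 kg = 14.24 units/hr
Concentration = 50 units ÷ 36 mL = 1.388889 units/mL
Rate = 14.24 units/hr ÷ 1.388889 units/mL = 10.2528 mL/hr
Volume infused so far = 10.2528 mL/hr × 0.9 hr = 9.22752 mL
Volume remaining = 36 − 9.22752 = 26.77248 mL
New rate:
Dose = 0.055 units/kg/hr × 142.4 kg = 7.832 units/hr
Rate = 7.832 units/hr ÷ 1.388889 units/mL = 5.63904 mL/hr
Time remaining = 26.77248 mL ÷ 5.63904 mL/hr = 4.747702 hr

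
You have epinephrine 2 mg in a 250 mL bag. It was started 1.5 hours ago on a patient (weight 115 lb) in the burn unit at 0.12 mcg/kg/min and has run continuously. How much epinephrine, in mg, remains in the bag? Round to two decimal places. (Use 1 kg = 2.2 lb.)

Weight = 115 lb ÷ 2.2 lb/kg = 52.27273 kg
Dose = 0.12 mcg/kg/min × 52.27273 kg = 6.272727 mcg/min
6.272727 mcg/min × 60 min/hr = 376.3636 mcg/hr
Concentration = 2 mg ÷ 250 mL = 0.008 mg/mL = 8 mcg/mL
Rate = 376.3636 mcg/hr ÷ 8 mcg/mL = 47.04545 mL/hr
Volume infused = 47.04545 mL/hr × 1.5 hr = 70.56818 mL
Volume remaining = 250 − 70.56818 = 179.4318 mL
Drug remaining = 179.4318 mL × 8 mcg/mL = 1435.455 mcg = 1.435455 mg

1.44 mg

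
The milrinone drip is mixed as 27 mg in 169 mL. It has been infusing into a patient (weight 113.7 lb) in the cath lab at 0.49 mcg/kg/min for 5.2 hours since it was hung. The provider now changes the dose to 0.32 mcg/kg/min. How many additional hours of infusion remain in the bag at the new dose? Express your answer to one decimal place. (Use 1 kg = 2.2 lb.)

Initial rate:
Weight = 113.7 lb ÷ 2.2 lb/kg = 51.68182 kg
Dose = 0.49 mcg/kg/min × 51.68182 kg = 25.32409 mcg/min
25.32409 mcg/min × 60 min/hr = 1519.445 mcg/hr
Concentration = 27 mg ÷ 169 mL = 0.1597633 mg/mL = 159.7633 mcg/mL
Rate = 1519.445 mcg/hr ÷ 159.7633 mcg/mL = 9.510603 mL/hr
Volume infused so far = 9.510603 mL/hr × 5.2 hr = 49.45514 mL
Volume remaining = 169 − 49.45514 = 119.5449 mL
New rate:
Dose = 0.32 mcg/kg/min × 51.68182 kg = 16.53818 mcg/min
16.53818 mcg/min × 60 min/hr = 992.2909 mcg/hr
Rate = 992.2909 mcg/hr ÷ 159.7633 mcg/mL = 6.211006 mL/hr
Time remaining = 119.5449 mL ÷ 6.211006 mL/hr = 19.24726 hr

19.2 hours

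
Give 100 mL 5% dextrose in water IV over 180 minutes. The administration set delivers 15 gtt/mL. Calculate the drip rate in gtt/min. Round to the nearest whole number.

100 mL ÷ (180 min) = 0.5555556 mL/min
0.5555556 mL/min × 15 gtt/mL = 8.333333 gtt/min

8 gtt/min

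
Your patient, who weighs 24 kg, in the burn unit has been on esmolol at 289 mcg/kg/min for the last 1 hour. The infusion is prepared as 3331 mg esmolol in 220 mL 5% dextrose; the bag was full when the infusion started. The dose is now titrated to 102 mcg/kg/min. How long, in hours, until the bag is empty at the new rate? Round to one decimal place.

Initial rate:
Dose = 289 mcg/kg/min × 24 kg = 6936 mcg/min
6936 mcg/min × 60 min/hr = 416160 mcg/hr
Concentration = 3331 mg ÷ 220 mL = 15.14091 mg/mL = 15140.91 mcg/mL
Rate = 416160 mcg/hr ÷ 15140.91 mcg/mL = 27.4858 mL/hr
Volume infused so far = 27.4858 mL/hr × 1 hr = 27.4858 mL
Volume remaining = 220 − 27.4858 = 192.5142 mL
New rate:
Dose = 102 mcg/kg/min × 24 kg = 2448 mcg/min
2448 mcg/min × 60 min/hr = 146880 mcg/hr
Rate = 146880 mcg/hr ÷ 15140.91 mcg/mL = 9.700871 mL/hr
Time remaining = 192.5142 mL ÷ 9.700871 mL/hr = 19.84504 hr

19.8 hours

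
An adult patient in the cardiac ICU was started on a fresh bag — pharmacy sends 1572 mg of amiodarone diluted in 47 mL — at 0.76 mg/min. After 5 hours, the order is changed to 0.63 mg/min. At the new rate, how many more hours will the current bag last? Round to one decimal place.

Initial rate:
0.76 mg/min × 60 min/hr = 45.6 mg/hr
Concentration = 1572 mg ÷ 47 mL = 33.44681 mg/mL
Rate = 45.6 mg/hr ÷ 33.44681 mg/mL = 1.363359 mL/hr
Volume infused so far = 1.363359 mL/hr × 5 hr = 6.816794 mL
Volume remaining = 47 − 6.816794 = 40.18321 mL
New rate:
0.63 mg/min × 60 min/hr = 37.8 mg/hr
Rate = 37.8 mg/hr ÷ 33.44681 mg/mL = 1.130153 mL/hr
Time remaining = 40.18321 mL ÷ 1.130153 mL/hr = 35.55556 hr

35.6 hours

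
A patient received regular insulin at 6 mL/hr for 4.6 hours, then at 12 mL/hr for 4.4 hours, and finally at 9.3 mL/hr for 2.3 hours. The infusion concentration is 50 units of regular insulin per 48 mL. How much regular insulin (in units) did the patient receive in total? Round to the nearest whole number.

Concentration = 50 units ÷ 48 mL = 1.041667 units/mL
Stage 1: 6 mL/hr × 4.6 hr = 27.6 mL → 27.6 mL × 1.041667 units/mL = 28.75 units
Stage 2: 12 mL/hr × 4.4 hr = 52.8 mL → 52.8 mL × 1.041667 units/mL = 55 units
Stage 3: 9.3 mL/hr × 2.3 hr = 21.39 mL → 21.39 mL × 1.041667 units/mL = 22.28125 units
Total = 28.75 + 55 + 22.28125 = 106.0313 units

106 units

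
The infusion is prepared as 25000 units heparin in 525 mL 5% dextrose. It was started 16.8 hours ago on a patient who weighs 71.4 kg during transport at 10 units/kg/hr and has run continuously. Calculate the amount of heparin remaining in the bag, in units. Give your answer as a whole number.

13005 units

Dose = 10 units/kg/hr × 71.4 kg = 714 units/hr
Concentration = 25000 units ÷ 525 mL = 47.61905 units/mL
Rate = 714 units/hr ÷ 47.61905 units/mL = 14.994 mL/hr
Volume infused = 14.994 mL/hr × 16.8 hr = 251.8992 mL
Volume remaining = 525 − 251.8992 = 273.1008 mL
Drug remaining = 273.1008 mL × 47.61905 units/mL = 13004.8 units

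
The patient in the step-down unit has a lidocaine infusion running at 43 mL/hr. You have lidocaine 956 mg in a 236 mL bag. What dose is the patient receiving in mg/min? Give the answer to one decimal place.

Concentration = 956 mg ÷ 236 mL = 4.050847 mg/mL
Drug rate = 43 mL/hr × 4.050847 mg/mL = 174.1864 mg/hr
174.1864 mg/hr ÷ 60 min/hr = 2.903107 mg/min

2.9 mg/min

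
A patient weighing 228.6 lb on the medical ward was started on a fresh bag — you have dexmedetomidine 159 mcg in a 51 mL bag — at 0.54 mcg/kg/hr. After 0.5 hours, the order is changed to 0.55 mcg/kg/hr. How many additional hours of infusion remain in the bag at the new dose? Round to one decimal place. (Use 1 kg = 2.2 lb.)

2.3 hours

Initial rate:
Weight = 228.6 lb ÷ 2.2 lb/kg = 103.9091 kg
Dose = 0.54 mcg/kg/hr × 103.9091 kg = 56.11091 mcg/hr
Concentration = 159 mcg ÷ 51 mL = 3.117647 mcg/mL
Rate = 56.11091 mcg/hr ÷ 3.117647 mcg/mL = 17.99784 mL/hr
Volume infused so far = 17.99784 mL/hr × 0.5 hr = 8.998919 mL
Volume remaining = 51 − 8.998919 = 42.00108 mL
New rate:
Dose = 0.55 mcg/kg/hr × 103.9091 kg = 57.15 mcg/hr
Rate = 57.15 mcg/hr ÷ 3.117647 mcg/mL = 18.33113 mL/hr
Time remaining = 42.00108 mL ÷ 18.33113 mL/hr = 2.291243 hr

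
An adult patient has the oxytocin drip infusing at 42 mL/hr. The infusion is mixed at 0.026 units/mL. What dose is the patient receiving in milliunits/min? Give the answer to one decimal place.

18.2 milliunits/min

Concentration = 0.026 units/mL = 26 milliunits/mL
Drug rate = 42 mL/hr × 26 milliunits/mL = 1092 milliunits/hr
1092 milliunits/hr ÷ 60 min/hr = 18.2 milliunits/min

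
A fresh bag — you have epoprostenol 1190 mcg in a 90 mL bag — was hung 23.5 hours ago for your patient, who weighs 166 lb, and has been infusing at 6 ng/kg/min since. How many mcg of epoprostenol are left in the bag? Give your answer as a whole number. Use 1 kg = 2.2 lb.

Weight = 166 lb ÷ 2.2 lb/kg = 75.45455 kg
Dose = 6 ng/kg/min × 75.45455 kg = 452.7273 ng/min
452.7273 ng/min × 60 min/hr = 27163.64 ng/hr
Concentration = 1190 mcg ÷ 90 mL = 13.22222 mcg/mL = 13222.22 ng/mL
Rate = 27163.64 ng/hr ÷ 13222.22 ng/mL = 2.054393 mL/hr
Volume infused = 2.054393 mL/hr × 23.5 hr = 48.27823 mL
Volume remaining = 90 − 48.27823 = 41.72177 mL
Drug remaining = 41.72177 mL × 13222.22 ng/mL = 551654.5 ng = 551.6545 mcg

552 mcg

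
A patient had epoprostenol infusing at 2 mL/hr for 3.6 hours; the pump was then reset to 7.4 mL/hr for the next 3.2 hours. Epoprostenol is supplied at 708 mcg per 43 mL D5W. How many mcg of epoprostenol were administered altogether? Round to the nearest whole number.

508 mcg

Concentration = 708 mcg ÷ 43 mL = 16.46512 mcg/mL
Stage 1: 2 mL/hr × 3.6 hr = 7.2 mL → 7.2 mL × 16.46512 mcg/mL = 118.5488 mcg
Stage 2: 7.4 mL/hr × 3.2 hr = 23.68 mL → 23.68 mL × 16.46512 mcg/mL = 389.894 mcg
Total = 118.5488 + 389.894 = 508.4428 mcg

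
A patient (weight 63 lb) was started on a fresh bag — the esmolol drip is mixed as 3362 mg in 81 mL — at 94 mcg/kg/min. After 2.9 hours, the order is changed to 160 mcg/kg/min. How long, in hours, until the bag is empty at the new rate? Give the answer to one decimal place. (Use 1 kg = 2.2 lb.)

Initial rate:
Weight = 63 lb ÷ 2.2 lb/kg = 28.63636 kg
Dose = 94 mcg/kg/min × 28.63636 kg = 2691.818 mcg/min
2691.818 mcg/min × 60 min/hr = 161509.1 mcg/hr
Concentration = 3362 mg ÷ 81 mL = 41.50617 mg/mL = 41506.17 mcg/mL
Rate = 161509.1 mcg/hr ÷ 41506.17 mcg/mL = 3.891207 mL/hr
Volume infused so far = 3.891207 mL/hr × 2.9 hr = 11.2845 mL
Volume remaining = 81 − 11.2845 = 69.7155 mL
New rate:
Dose = 160 mcg/kg/min × 28.63636 kg = 4581.818 mcg/min
4581.818 mcg/min × 60 min/hr = 274909.1 mcg/hr
Rate = 274909.1 mcg/hr ÷ 41506.17 mcg/mL = 6.62333 mL/hr
Time remaining = 69.7155 mL ÷ 6.62333 mL/hr = 10.52575 hr

10.5 hours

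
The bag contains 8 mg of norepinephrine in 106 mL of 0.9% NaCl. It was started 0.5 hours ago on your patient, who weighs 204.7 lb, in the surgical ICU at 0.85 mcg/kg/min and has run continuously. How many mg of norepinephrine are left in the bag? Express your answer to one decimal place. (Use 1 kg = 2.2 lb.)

5.6 mg

Weight = 204.7 lb ÷ 2.2 lb/kg = 93.04545 kg
Dose = 0.85 mcg/kg/min × 93.04545 kg = 79.08864 mcg/min
79.08864 mcg/min × 60 min/hr = 4745.318 mcg/hr
Concentration = 8 mg ÷ 106 mL = 0.0754717 mg/mL = 75.4717 mcg/mL
Rate = 4745.318 mcg/hr ÷ 75.4717 mcg/mL = 62.87547 mL/hr
Volume infused = 62.87547 mL/hr × 0.5 hr = 31.43773 mL
Volume remaining = 106 − 31.43773 = 74.56227 mL
Drug remaining = 74.56227 mL × 75.4717 mcg/mL = 5627.341 mcg = 5.627341 mg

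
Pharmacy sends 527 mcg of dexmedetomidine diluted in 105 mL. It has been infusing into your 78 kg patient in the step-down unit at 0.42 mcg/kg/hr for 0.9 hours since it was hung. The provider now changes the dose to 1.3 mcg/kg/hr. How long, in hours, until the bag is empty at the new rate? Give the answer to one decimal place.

Initial rate:
Dose = 0.42 mcg/kg/hr × 78 kg = 32.76 mcg/hr
Concentration = 527 mcg ÷ 105 mL = 5.019048 mcg/mL
Rate = 32.76 mcg/hr ÷ 5.019048 mcg/mL = 6.527135 mL/hr
Volume infused so far = 6.527135 mL/hr × 0.9 hr = 5.874421 mL
Volume remaining = 105 − 5.874421 = 99.12558 mL
New rate:
Dose = 1.3 mcg/kg/hr × 78 kg = 101.4 mcg/hr
Rate = 101.4 mcg/hr ÷ 5.019048 mcg/mL = 20.20304 mL/hr
Time remaining = 99.12558 mL ÷ 20.20304 mL/hr = 4.906469 hr

4.9 hours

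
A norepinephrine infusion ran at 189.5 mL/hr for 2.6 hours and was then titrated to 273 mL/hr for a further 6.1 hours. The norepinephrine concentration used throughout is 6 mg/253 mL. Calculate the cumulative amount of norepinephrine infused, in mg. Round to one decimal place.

Concentration = 6 mg ÷ 253 mL = 0.02371542 mg/mL
Stage 1: 189.5 mL/hr × 2.6 hr = 492.7 mL → 492.7 mL × 0.02371542 mg/mL = 11.68458 mg
Stage 2: 273 mL/hr × 6.1 hr = 1665.3 mL → 1665.3 mL × 0.02371542 mg/mL = 39.49328 mg
Total = 11.68458 + 39.49328 = 51.17787 mg

51.2 mg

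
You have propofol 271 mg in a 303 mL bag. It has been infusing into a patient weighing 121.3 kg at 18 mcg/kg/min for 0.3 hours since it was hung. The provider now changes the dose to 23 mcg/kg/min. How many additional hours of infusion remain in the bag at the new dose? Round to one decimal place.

1.4 hours

Initial rate:
Dose = 18 mcg/kg/min × 121.3 kg = 2183.4 mcg/min
2183.4 mcg/min × 60 min/hr = 131004 mcg/hr
Concentration = 271 mg ÷ 303 mL = 0.8943894 mg/mL = 894.3894 mcg/mL
Rate = 131004 mcg/hr ÷ 894.3894 mcg/mL = 146.4731 mL/hr
Volume infused so far = 146.4731 mL/hr × 0.3 hr = 43.94193 mL
Volume remaining = 303 − 43.94193 = 259.0581 mL
New rate:
Dose = 23 mcg/kg/min × 121.3 kg = 2789.9 mcg/min
2789.9 mcg/min × 60 min/hr = 167394 mcg/hr
Rate = 167394 mcg/hr ÷ 894.3894 mcg/mL = 187.1601 mL/hr
Time remaining = 259.0581 mL ÷ 187.1601 mL/hr = 1.384152 hr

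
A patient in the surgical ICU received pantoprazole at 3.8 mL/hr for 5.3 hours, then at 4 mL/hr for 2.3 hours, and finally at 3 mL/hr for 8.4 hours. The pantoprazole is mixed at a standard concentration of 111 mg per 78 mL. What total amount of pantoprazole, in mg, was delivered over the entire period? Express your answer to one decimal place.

Concentration = 111 mg ÷ 78 mL = 1.423077 mg/mL
Stage 1: 3.8 mL/hr × 5.3 hr = 20.14 mL → 20.14 mL × 1.423077 mg/mL = 28.66077 mg
Stage 2: 4 mL/hr × 2.3 hr = 9.2 mL → 9.2 mL × 1.423077 mg/mL = 13.09231 mg
Stage 3: 3 mL/hr × 8.4 hr = 25.2 mL → 25.2 mL × 1.423077 mg/mL = 35.86154 mg
Total = 28.66077 + 13.09231 + 35.86154 = 77.61462 mg

77.6 mg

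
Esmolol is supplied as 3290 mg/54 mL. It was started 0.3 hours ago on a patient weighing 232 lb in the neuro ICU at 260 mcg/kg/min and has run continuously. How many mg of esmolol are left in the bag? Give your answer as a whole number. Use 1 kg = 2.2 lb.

Weight = 232 lb ÷ 2.2 lb/kg = 105.4545 kg
Dose = 260 mcg/kg/min × 105.4545 kg = 27418.18 mcg/min
27418.18 mcg/min × 60 min/hr = 1645091 mcg/hr
Concentration = 3290 mg ÷ 54 mL = 60.92593 mg/mL = 60925.93 mcg/mL
Rate = 1645091 mcg/hr ÷ 60925.93 mcg/mL = 27.00149 mL/hr
Volume infused = 27.00149 mL/hr × 0.3 hr = 8.100448 mL
Volume remaining = 54 − 8.100448 = 45.89955 mL
Drug remaining = 45.89955 mL × 60925.93 mcg/mL = 2796473 mcg = 2796.473 mg

2796 mg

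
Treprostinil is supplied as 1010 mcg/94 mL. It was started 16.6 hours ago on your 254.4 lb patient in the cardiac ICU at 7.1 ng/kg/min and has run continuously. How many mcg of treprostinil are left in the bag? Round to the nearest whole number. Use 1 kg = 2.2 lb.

Weight = 254.4 lb ÷ 2.2 lb/kg = 115.6364 kg
Dose = 7.1 ng/kg/min × 115.6364 kg = 821.0182 ng/min
821.0182 ng/min × 60 min/hr = 49261.09 ng/hr
Concentration = 1010 mcg ÷ 94 mL = 10.74468 mcg/mL = 10744.68 ng/mL
Rate = 49261.09 ng/hr ÷ 10744.68 ng/mL = 4.584696 mL/hr
Volume infused = 4.584696 mL/hr × 16.6 hr = 76.10595 mL
Volume remaining = 94 − 76.10595 = 17.89405 mL
Drug remaining = 17.89405 mL × 10744.68 ng/mL = 192265.9 ng = 192.2659 mcg

192 mcg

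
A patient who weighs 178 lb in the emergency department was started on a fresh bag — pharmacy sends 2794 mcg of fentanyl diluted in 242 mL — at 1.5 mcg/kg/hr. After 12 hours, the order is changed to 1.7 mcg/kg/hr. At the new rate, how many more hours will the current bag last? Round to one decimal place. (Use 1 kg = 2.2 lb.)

9.7 hours

Initial rate:
Weight = 178 lb ÷ 2.2 lb/kg = 80.90909 kg
Dose = 1.5 mcg/kg/hr × 80.90909 kg = 121.3636 mcg/hr
Concentration = 2794 mcg ÷ 242 mL = 11.54545 mcg/mL
Rate = 121.3636 mcg/hr ÷ 11.54545 mcg/mL = 10.51181 mL/hr
Volume infused so far = 10.51181 mL/hr × 12 hr = 126.1417 mL
Volume remaining = 242 − 126.1417 = 115.8583 mL
New rate:
Dose = 1.7 mcg/kg/hr × 80.90909 kg = 137.5455 mcg/hr
Rate = 137.5455 mcg/hr ÷ 11.54545 mcg/mL = 11.91339 mL/hr
Time remaining = 115.8583 mL ÷ 11.91339 mL/hr = 9.72505 hr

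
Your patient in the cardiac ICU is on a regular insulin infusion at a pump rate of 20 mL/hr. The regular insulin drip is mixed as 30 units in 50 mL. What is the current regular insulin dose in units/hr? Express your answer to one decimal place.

Concentration = 30 units ÷ 50 mL = 0.6 units/mL
Drug rate = 20 mL/hr × 0.6 units/mL = 12 units/hr

12.0 units/hr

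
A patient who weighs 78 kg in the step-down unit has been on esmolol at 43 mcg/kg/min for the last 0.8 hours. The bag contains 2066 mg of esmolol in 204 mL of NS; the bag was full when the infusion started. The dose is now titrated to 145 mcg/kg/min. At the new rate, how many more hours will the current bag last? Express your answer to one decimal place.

Initial rate:
Dose = 43 mcg/kg/min × 78 kg = 3354 mcg/min
3354 mcg/min × 60 min/hr = 201240 mcg/hr
Concentration = 2066 mg ÷ 204 mL = 10.12745 mg/mL = 10127.45 mcg/mL
Rate = 201240 mcg/hr ÷ 10127.45 mcg/mL = 19.87075 mL/hr
Volume infused so far = 19.87075 mL/hr × 0.8 hr = 15.8966 mL
Volume remaining = 204 − 15.8966 = 188.1034 mL
New rate:
Dose = 145 mcg/kg/min × 78 kg = 11310 mcg/min
11310 mcg/min × 60 min/hr = 678600 mcg/hr
Rate = 678600 mcg/hr ÷ 10127.45 mcg/mL = 67.006 mL/hr
Time remaining = 188.1034 mL ÷ 67.006 mL/hr = 2.807262 hr

2.8 hours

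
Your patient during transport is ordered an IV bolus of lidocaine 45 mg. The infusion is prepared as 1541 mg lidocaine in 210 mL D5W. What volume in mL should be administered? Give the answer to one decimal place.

6.1 mL

Concentration = 1541 mg ÷ 210 mL = 7.338095 mg/mL
Volume = 45 mg ÷ 7.338095 mg/mL = 6.132382 mL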